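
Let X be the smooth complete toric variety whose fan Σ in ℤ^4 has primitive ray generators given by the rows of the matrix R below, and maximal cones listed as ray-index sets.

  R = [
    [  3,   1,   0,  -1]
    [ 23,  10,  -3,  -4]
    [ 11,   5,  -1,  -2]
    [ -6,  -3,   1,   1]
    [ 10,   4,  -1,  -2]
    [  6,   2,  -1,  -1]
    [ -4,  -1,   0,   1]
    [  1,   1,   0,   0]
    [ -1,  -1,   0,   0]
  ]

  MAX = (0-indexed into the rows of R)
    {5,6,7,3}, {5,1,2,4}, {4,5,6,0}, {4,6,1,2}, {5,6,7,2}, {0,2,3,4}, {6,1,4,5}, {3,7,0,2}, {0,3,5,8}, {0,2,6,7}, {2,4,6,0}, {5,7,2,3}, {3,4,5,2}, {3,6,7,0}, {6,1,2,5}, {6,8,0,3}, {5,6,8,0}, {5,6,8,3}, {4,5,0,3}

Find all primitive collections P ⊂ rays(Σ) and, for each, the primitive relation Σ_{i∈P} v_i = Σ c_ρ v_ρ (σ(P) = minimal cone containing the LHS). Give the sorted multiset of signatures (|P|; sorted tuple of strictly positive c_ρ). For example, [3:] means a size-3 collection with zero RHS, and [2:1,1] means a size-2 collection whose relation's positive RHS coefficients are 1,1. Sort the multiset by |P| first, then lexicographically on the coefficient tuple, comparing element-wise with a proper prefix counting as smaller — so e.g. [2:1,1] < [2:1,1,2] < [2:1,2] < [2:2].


The 14 primitive collections of Σ (r=9, n=4):

  {7,8}:  v_{7} + v_{8} = 0  ⇒ sig = [2:]
  {2,8}:  v_{2} + v_{8} = v_{4}  ⇒ sig = [2:1]
  {4,7}:  v_{4} + v_{7} = v_{2}  ⇒ sig = [2:1]
  {1,3}:  v_{1} + v_{3} = v_{2} + v_{5}  ⇒ sig = [2:1,1]
  {4,8}:  v_{4} + v_{8} = v_{0} + v_{5}  ⇒ sig = [2:1,1]
  {1,7}:  v_{1} + v_{7} = 2·v_{2} + v_{5} + v_{6}  ⇒ sig = [2:1,1,2]
  {1,8}:  v_{1} + v_{8} = 2·v_{4} + v_{5} + v_{6}  ⇒ sig = [2:1,1,2]
  {0,1}:  v_{0} + v_{1} = 3·v_{4} + v_{6}  ⇒ sig = [2:1,3]
  {3,4,6}:  v_{3} + v_{4} + v_{6} = 0  ⇒ sig = [3:]
  {0,5,7}:  v_{0} + v_{5} + v_{7} = v_{4}  ⇒ sig = [3:1]
  {2,3,6}:  v_{2} + v_{3} + v_{6} = v_{7}  ⇒ sig = [3:1]
  {0,2,5}:  v_{0} + v_{2} + v_{5} = 2·v_{4}  ⇒ sig = [3:2]
  {0,3,5,6}:  v_{0} + v_{3} + v_{5} + v_{6} = v_{8}  ⇒ sig = [4:1]
  {2,4,5,6}:  v_{2} + v_{4} + v_{5} + v_{6} = v_{1}  ⇒ sig = [4:1]

so the primitive-relation signature multiset is
    |P|=2: 8 collections, coeffs (), (1), (1), (1,1), (1,1), (1,1,2), (1,1,2), (1,3)
    |P|=3: 4 collections, coeffs (), (1), (1), (2)
    |P|=4: 2 collections, coeffs (1), (1)


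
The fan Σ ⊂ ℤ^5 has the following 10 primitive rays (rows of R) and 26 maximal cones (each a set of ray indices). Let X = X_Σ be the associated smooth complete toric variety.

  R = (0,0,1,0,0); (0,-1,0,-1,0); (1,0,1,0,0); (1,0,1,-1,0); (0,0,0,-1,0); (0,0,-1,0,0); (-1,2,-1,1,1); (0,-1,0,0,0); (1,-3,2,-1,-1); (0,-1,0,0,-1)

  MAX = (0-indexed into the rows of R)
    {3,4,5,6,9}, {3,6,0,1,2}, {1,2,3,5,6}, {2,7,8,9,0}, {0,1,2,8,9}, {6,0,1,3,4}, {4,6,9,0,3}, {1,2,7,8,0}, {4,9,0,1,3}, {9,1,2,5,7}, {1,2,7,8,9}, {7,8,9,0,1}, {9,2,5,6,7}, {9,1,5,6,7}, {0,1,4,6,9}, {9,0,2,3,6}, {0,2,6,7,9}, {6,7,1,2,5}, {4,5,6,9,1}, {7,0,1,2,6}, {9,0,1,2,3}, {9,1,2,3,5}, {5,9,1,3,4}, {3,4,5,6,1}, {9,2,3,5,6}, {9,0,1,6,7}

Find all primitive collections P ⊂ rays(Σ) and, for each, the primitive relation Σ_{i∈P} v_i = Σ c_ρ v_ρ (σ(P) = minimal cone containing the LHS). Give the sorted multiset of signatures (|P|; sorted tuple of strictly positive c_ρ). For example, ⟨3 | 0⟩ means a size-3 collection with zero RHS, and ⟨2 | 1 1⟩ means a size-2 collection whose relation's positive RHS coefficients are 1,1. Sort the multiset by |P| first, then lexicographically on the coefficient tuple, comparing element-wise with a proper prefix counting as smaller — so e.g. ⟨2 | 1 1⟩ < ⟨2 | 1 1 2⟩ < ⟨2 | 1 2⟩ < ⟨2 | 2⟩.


Σ has 11 primitive collections:

  P={0,5}:  v_{0} + v_{5} = 0  so sig = ⟨2 | 0⟩
  P={2,4}:  v_{2} + v_{4} = v_{3}  so sig = ⟨2 | 1⟩
  P={4,7}:  v_{4} + v_{7} = v_{1}  so sig = ⟨2 | 1⟩
  P={3,7}:  v_{3} + v_{7} = v_{1} + v_{2}  so sig = ⟨2 | 1 1⟩
  P={6,8}:  v_{6} + v_{8} = v_{0} + v_{7}  so sig = ⟨2 | 1 1⟩
  P={5,8}:  v_{5} + v_{8} = v_{1} + v_{2} + v_{7} + v_{9}  so sig = ⟨2 | 1 1 1 1⟩
  P={4,8}:  v_{4} + v_{8} = v_{0} + 2·v_{1} + v_{2} + v_{9}  so sig = ⟨2 | 1 1 1 2⟩
  P={3,8}:  v_{3} + v_{8} = v_{0} + 2·v_{1} + 2·v_{2} + v_{9}  so sig = ⟨2 | 1 1 2 2⟩
  P={1,2,6,9}:  v_{1} + v_{2} + v_{6} + v_{9} = 0  so sig = ⟨4 | 0⟩
  P={1,3,6,9}:  v_{1} + v_{3} + v_{6} + v_{9} = v_{4}  so sig = ⟨4 | 1⟩
  P={0,1,2,7,9}:  v_{0} + v_{1} + v_{2} + v_{7} + v_{9} = v_{8}  so sig = ⟨5 | 1⟩

Hence PRS(X_Σ) =
[⟨2 | 0⟩, ⟨2 | 1⟩, ⟨2 | 1⟩, ⟨2 | 1 1⟩, ⟨2 | 1 1⟩, ⟨2 | 1 1 1 1⟩, ⟨2 | 1 1 1 2⟩, ⟨2 | 1 1 2 2⟩, ⟨4 | 0⟩, ⟨4 | 1⟩, ⟨5 | 1⟩]


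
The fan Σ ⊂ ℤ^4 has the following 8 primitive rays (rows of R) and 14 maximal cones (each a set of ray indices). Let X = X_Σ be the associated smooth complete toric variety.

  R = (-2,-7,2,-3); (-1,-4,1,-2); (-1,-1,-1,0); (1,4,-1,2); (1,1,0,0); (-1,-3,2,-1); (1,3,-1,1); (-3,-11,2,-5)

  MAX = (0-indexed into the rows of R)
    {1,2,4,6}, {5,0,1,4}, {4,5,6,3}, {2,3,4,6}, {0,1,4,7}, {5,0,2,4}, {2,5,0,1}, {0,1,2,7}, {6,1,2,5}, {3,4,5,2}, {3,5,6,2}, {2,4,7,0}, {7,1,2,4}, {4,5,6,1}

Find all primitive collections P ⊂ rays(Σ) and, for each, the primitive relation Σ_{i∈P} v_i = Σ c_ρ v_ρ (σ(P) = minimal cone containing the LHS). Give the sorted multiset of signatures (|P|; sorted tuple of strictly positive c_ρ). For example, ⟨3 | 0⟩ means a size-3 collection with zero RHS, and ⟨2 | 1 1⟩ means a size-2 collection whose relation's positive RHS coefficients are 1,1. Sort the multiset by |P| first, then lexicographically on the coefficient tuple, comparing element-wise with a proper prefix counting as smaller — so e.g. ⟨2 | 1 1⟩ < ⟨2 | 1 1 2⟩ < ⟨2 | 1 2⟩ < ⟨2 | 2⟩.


9 collections generate NE(X_Σ); each relation:

  P={1,3}:  v_{1} + v_{3} = 0 — sig = ⟨2 | 0⟩
  P={0,6}:  v_{0} + v_{6} = v_{1} — sig = ⟨2 | 1⟩
  P={0,3}:  v_{0} + v_{3} = v_{2} + v_{4} + v_{5} — sig = ⟨2 | 1 1 1⟩
  P={3,7}:  v_{3} + v_{7} = v_{0} + v_{2} + v_{4} — sig = ⟨2 | 1 1 1⟩
  P={6,7}:  v_{6} + v_{7} = 2·v_{1} + v_{2} + v_{4} — sig = ⟨2 | 1 1 2⟩
  P={5,7}:  v_{5} + v_{7} = 2·v_{0} — sig = ⟨2 | 2⟩
  P={2,4,5,6}:  v_{2} + v_{4} + v_{5} + v_{6} = 0 — sig = ⟨4 | 0⟩
  P={0,1,2,4}:  v_{0} + v_{1} + v_{2} + v_{4} = v_{7} — sig = ⟨4 | 1⟩
  P={1,2,4,5}:  v_{1} + v_{2} + v_{4} + v_{5} = v_{0} — sig = ⟨4 | 1⟩

Sorted signature multiset PRS(X):
    |P|=2: 6 collections, coeffs (), (1), (1,1,1), (1,1,1), (1,1,2), (2)
    |P|=4: 3 collections, coeffs (), (1), (1)


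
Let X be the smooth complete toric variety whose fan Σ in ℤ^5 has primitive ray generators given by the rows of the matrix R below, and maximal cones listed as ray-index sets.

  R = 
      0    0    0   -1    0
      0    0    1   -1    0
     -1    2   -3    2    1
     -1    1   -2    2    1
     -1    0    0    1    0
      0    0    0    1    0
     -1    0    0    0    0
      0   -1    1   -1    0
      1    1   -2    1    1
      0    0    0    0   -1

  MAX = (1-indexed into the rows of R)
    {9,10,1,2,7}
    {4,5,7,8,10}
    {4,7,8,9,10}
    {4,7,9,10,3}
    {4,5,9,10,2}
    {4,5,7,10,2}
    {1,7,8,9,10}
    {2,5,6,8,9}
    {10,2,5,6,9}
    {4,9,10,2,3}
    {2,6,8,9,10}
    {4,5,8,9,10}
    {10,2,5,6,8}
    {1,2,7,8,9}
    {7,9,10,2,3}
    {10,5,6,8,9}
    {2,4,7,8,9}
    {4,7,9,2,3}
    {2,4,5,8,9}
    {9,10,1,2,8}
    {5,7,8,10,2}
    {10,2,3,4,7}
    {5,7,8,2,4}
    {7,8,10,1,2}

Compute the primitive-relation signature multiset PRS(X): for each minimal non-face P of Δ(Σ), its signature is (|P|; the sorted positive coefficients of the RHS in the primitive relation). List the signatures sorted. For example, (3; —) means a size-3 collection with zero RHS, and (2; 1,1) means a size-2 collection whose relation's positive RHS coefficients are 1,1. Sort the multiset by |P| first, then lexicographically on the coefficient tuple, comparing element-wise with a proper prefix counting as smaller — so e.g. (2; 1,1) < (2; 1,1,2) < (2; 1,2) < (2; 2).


|primitive collections| = 14. Relations:

  {1,6}:  v_{1} + v_{6} = 0  ⇒ sig = (2; —)
  {1,5}:  v_{1} + v_{5} = v_{7}  ⇒ sig = (2; 1)
  {6,7}:  v_{6} + v_{7} = v_{5}  ⇒ sig = (2; 1)
  {3,6}:  v_{3} + v_{6} = v_{2} + v_{4} + v_{5} + v_{9} + v_{10}  ⇒ sig = (2; 1,1,1,1,1)
  {3,5}:  v_{3} + v_{5} = v_{2} + 2·v_{4} + v_{10}  ⇒ sig = (2; 1,1,2)
  {1,3}:  v_{1} + v_{3} = v_{2} + 3·v_{7} + 2·v_{9} + v_{10}  ⇒ sig = (2; 1,1,2,3)
  {1,4}:  v_{1} + v_{4} = 2·v_{7} + v_{9}  ⇒ sig = (2; 1,2)
  {3,8}:  v_{3} + v_{8} = 2·v_{7} + v_{9}  ⇒ sig = (2; 1,2)
  {4,6}:  v_{4} + v_{6} = 2·v_{5} + v_{9}  ⇒ sig = (2; 1,2)
  {5,7,9}:  v_{5} + v_{7} + v_{9} = v_{4}  ⇒ sig = (3; 1)
  {2,4,8,10}:  v_{2} + v_{4} + v_{8} + v_{10} = v_{7}  ⇒ sig = (4; 1)
  {2,5,8,9,10}:  v_{2} + v_{5} + v_{8} + v_{9} + v_{10} = 0  ⇒ sig = (5; —)
  {2,4,7,9,10}:  v_{2} + v_{4} + v_{7} + v_{9} + v_{10} = v_{3}  ⇒ sig = (5; 1)
  {2,7,8,9,10}:  v_{2} + v_{7} + v_{8} + v_{9} + v_{10} = v_{1}  ⇒ sig = (5; 1)

Hence PRS(X_Σ) =
    |P|=2: 9 collections, coeffs (), (1), (1), (1,1,1,1,1), (1,1,2), (1,1,2,3), (1,2), (1,2), (1,2)
    |P|=3: 1 collection, coeffs (1)
    |P|=4: 1 collection, coeffs (1)
    |P|=5: 3 collections, coeffs (), (1), (1)


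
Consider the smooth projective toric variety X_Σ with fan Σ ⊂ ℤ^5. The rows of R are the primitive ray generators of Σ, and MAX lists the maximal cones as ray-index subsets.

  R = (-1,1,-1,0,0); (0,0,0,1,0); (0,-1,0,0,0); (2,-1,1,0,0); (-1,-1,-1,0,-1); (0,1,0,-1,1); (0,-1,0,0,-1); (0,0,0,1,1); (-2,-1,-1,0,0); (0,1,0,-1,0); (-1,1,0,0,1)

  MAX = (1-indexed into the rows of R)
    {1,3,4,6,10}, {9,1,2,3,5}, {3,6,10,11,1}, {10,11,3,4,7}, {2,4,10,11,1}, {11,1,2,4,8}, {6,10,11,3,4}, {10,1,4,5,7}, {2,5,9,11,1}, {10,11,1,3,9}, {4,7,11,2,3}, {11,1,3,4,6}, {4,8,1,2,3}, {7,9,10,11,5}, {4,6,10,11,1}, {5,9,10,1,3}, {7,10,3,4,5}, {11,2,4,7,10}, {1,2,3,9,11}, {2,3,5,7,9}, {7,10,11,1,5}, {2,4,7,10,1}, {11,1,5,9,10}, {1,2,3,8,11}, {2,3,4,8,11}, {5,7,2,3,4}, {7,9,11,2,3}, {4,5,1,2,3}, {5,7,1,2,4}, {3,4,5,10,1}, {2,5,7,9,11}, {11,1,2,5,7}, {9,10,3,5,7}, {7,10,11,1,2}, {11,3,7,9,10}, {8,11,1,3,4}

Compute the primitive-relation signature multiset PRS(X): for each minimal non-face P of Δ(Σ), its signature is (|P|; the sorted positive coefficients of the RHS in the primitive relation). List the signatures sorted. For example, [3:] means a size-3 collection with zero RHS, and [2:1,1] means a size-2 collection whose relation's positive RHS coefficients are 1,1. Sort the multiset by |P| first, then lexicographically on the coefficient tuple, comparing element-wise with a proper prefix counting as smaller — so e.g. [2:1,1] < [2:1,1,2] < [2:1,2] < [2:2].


Primitive collections (20):

  {6,7}:  v_{6} + v_{7} = v_{3} + v_{10}  so sig = [2:1,1]
  {7,8}:  v_{7} + v_{8} = v_{2} + v_{3}  so sig = [2:1,1]
  {2,6}:  v_{2} + v_{6} = v_{1} + v_{4} + v_{11}  so sig = [2:1,1,1]
  {8,10}:  v_{8} + v_{10} = v_{1} + v_{4} + v_{11}  so sig = [2:1,1,1]
  {6,9}:  v_{6} + v_{9} = v_{1} + 3·v_{3} + v_{10} + v_{11}  so sig = [2:1,1,1,3]
  {8,9}:  v_{8} + v_{9} = v_{1} + v_{2} + 3·v_{3} + v_{11}  so sig = [2:1,1,1,3]
  {5,6}:  v_{5} + v_{6} = v_{1} + 2·v_{3} + v_{10}  so sig = [2:1,1,2]
  {5,8}:  v_{5} + v_{8} = v_{1} + v_{2} + 2·v_{3}  so sig = [2:1,1,2]
  {6,8}:  v_{6} + v_{8} = 2·v_{1} + v_{3} + 2·v_{4} + 2·v_{11}  so sig = [2:1,2,2,2]
  {4,9}:  v_{4} + v_{9} = 2·v_{3}  so sig = [2:2]
  {2,3,10}:  v_{2} + v_{3} + v_{10} = 0  so sig = [3:]
  {1,3,7}:  v_{1} + v_{3} + v_{7} = v_{5}  so sig = [3:1]
  {3,5,11}:  v_{3} + v_{5} + v_{11} = v_{9}  so sig = [3:1]
  {4,5,11}:  v_{4} + v_{5} + v_{11} = v_{3}  so sig = [3:1]
  {2,5,10}:  v_{2} + v_{5} + v_{10} = v_{1} + v_{7}  so sig = [3:1,1]
  {2,9,10}:  v_{2} + v_{9} + v_{10} = v_{5} + v_{11}  so sig = [3:1,1]
  {1,7,9}:  v_{1} + v_{7} + v_{9} = 2·v_{5} + v_{11}  so sig = [3:1,2]
  {1,4,7,11}:  v_{1} + v_{4} + v_{7} + v_{11} = 0  so sig = [4:]
  {1,2,3,4,11}:  v_{1} + v_{2} + v_{3} + v_{4} + v_{11} = v_{8}  so sig = [5:1]
  {1,3,4,10,11}:  v_{1} + v_{3} + v_{4} + v_{10} + v_{11} = v_{6}  so sig = [5:1]

Sorted signature multiset PRS(X):
    |P|=2: 10 collections, coeffs (1,1), (1,1), (1,1,1), (1,1,1), (1,1,1,3), (1,1,1,3), (1,1,2), (1,1,2), (1,2,2,2), (2)
    |P|=3: 7 collections, coeffs (), (1), (1), (1), (1,1), (1,1), (1,2)
    |P|=4: 1 collection, coeffs ()
    |P|=5: 2 collections, coeffs (1), (1)


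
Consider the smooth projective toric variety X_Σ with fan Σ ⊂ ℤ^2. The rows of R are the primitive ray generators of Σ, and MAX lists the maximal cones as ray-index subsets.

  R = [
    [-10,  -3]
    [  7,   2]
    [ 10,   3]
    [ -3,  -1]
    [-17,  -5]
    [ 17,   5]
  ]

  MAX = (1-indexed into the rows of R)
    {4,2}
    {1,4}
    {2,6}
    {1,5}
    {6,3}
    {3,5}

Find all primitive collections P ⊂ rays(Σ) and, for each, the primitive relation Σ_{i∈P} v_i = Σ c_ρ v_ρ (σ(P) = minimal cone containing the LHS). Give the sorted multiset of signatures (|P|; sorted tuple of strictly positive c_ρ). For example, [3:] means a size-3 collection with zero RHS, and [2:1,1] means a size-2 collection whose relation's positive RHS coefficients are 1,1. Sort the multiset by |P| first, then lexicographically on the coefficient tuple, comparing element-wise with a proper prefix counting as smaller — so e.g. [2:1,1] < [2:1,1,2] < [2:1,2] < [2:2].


The 9 primitive collections of Σ (r=6, n=2):

  • {1,3}:  v_{1} + v_{3} = 0  ⇒ sig = [2:]
  • {5,6}:  v_{5} + v_{6} = 0  ⇒ sig = [2:]
  • {1,2}:  v_{1} + v_{2} = v_{4}  ⇒ sig = [2:1]
  • {1,6}:  v_{1} + v_{6} = v_{2}  ⇒ sig = [2:1]
  • {2,3}:  v_{2} + v_{3} = v_{6}  ⇒ sig = [2:1]
  • {2,5}:  v_{2} + v_{5} = v_{1}  ⇒ sig = [2:1]
  • {3,4}:  v_{3} + v_{4} = v_{2}  ⇒ sig = [2:1]
  • {4,5}:  v_{4} + v_{5} = 2·v_{1}  ⇒ sig = [2:2]
  • {4,6}:  v_{4} + v_{6} = 2·v_{2}  ⇒ sig = [2:2]

Signatures (|P|; sorted positive RHS coefficients), sorted:
    |P|=2: 9 collections, coeffs (), (), (1), (1), (1), (1), (1), (2), (2)


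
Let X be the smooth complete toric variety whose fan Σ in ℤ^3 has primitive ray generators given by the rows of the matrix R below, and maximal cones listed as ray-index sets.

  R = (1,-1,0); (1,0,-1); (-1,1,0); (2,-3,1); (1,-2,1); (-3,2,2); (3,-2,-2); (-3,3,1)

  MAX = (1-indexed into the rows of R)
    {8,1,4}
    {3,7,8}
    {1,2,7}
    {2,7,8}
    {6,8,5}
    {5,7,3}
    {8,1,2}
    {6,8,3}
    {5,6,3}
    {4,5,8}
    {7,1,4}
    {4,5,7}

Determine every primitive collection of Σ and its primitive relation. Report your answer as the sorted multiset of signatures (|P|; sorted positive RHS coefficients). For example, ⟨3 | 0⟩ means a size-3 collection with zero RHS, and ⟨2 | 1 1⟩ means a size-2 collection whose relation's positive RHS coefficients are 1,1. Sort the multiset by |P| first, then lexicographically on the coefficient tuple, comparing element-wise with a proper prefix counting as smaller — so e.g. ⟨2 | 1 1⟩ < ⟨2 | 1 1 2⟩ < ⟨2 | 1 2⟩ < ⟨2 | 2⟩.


14 minimal non-faces of Δ(Σ) (on 8 rays):

  • {1,3}:  v_{1} + v_{3} = 0  →  sig = ⟨2 | 0⟩
  • {6,7}:  v_{6} + v_{7} = 0  →  sig = ⟨2 | 0⟩
  • {1,5}:  v_{1} + v_{5} = v_{4}  →  sig = ⟨2 | 1⟩
  • {3,4}:  v_{3} + v_{4} = v_{5}  →  sig = ⟨2 | 1⟩
  • {1,6}:  v_{1} + v_{6} = v_{5} + v_{8}  →  sig = ⟨2 | 1 1⟩
  • {2,3}:  v_{2} + v_{3} = v_{7} + v_{8}  →  sig = ⟨2 | 1 1⟩
  • {2,6}:  v_{2} + v_{6} = v_{1} + v_{8}  →  sig = ⟨2 | 1 1⟩
  • {4,6}:  v_{4} + v_{6} = 2·v_{5} + v_{8}  →  sig = ⟨2 | 1 2⟩
  • {2,5}:  v_{2} + v_{5} = 2·v_{1}  →  sig = ⟨2 | 2⟩
  • {2,4}:  v_{2} + v_{4} = 3·v_{1}  →  sig = ⟨2 | 3⟩
  • {1,7,8}:  v_{1} + v_{7} + v_{8} = v_{2}  →  sig = ⟨3 | 1⟩
  • {3,5,8}:  v_{3} + v_{5} + v_{8} = v_{6}  →  sig = ⟨3 | 1⟩
  • {5,7,8}:  v_{5} + v_{7} + v_{8} = v_{1}  →  sig = ⟨3 | 1⟩
  • {4,7,8}:  v_{4} + v_{7} + v_{8} = 2·v_{1}  →  sig = ⟨3 | 2⟩

so the primitive-relation signature multiset is
    ⟨2 | 0⟩
    ⟨2 | 0⟩
    ⟨2 | 1⟩
    ⟨2 | 1⟩
    ⟨2 | 1 1⟩
    ⟨2 | 1 1⟩
    ⟨2 | 1 1⟩
    ⟨2 | 1 2⟩
    ⟨2 | 2⟩
    ⟨2 | 3⟩
    ⟨3 | 1⟩
    ⟨3 | 1⟩
    ⟨3 | 1⟩
    ⟨3 | 2⟩


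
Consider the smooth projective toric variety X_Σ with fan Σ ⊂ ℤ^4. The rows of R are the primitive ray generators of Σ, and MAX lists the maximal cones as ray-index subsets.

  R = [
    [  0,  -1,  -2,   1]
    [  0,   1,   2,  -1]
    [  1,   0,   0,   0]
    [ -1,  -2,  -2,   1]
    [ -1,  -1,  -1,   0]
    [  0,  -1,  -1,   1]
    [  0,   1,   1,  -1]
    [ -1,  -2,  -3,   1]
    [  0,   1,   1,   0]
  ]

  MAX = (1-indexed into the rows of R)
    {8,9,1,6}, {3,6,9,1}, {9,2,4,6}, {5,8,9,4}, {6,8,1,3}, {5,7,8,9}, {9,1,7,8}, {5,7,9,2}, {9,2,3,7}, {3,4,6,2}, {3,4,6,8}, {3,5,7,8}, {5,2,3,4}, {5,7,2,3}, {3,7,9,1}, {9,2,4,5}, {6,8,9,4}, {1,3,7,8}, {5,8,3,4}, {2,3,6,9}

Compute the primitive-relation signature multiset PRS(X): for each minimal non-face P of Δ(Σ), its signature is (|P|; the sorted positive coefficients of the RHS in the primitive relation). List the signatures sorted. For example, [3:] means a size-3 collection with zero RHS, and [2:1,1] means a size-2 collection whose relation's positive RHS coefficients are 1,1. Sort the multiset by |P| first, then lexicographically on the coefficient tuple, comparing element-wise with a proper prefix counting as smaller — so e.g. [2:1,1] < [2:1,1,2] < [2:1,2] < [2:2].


|primitive collections| = 10. Relations:

  P = {1,2}:  v_{1} + v_{2} = 0  ⇒ sig = [2:]
  P = {6,7}:  v_{6} + v_{7} = 0  ⇒ sig = [2:]
  P = {1,5}:  v_{1} + v_{5} = v_{8}  ⇒ sig = [2:1]
  P = {2,8}:  v_{2} + v_{8} = v_{5}  ⇒ sig = [2:1]
  P = {4,7}:  v_{4} + v_{7} = v_{5}  ⇒ sig = [2:1]
  P = {5,6}:  v_{5} + v_{6} = v_{4}  ⇒ sig = [2:1]
  P = {1,4}:  v_{1} + v_{4} = v_{6} + v_{8}  ⇒ sig = [2:1,1]
  P = {3,5,9}:  v_{3} + v_{5} + v_{9} = 0  ⇒ sig = [3:]
  P = {3,4,9}:  v_{3} + v_{4} + v_{9} = v_{6}  ⇒ sig = [3:1]
  P = {3,8,9}:  v_{3} + v_{8} + v_{9} = v_{1}  ⇒ sig = [3:1]

Sorted signature multiset PRS(X):
    [2:]
    [2:]
    [2:1]
    [2:1]
    [2:1]
    [2:1]
    [2:1,1]
    [3:]
    [3:1]
    [3:1]


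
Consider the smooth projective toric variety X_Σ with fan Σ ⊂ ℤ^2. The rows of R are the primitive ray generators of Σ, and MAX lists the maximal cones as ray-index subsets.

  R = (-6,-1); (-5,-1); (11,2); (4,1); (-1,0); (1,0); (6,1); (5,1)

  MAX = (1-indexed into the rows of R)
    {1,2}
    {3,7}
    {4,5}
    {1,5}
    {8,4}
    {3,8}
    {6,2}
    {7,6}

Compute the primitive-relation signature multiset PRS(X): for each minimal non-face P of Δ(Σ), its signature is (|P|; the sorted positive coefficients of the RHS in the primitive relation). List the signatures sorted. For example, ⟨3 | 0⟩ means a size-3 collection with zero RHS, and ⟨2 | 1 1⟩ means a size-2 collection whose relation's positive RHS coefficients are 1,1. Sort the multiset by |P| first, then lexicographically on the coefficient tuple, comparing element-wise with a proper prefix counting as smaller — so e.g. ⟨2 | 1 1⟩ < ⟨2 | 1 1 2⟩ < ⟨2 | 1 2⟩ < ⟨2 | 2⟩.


Primitive collections (20):

  {1,7}:  v_{1} + v_{7} = 0 — sig = ⟨2 | 0⟩
  {2,8}:  v_{2} + v_{8} = 0 — sig = ⟨2 | 0⟩
  {5,6}:  v_{5} + v_{6} = 0 — sig = ⟨2 | 0⟩
  {1,3}:  v_{1} + v_{3} = v_{8} — sig = ⟨2 | 1⟩
  {1,6}:  v_{1} + v_{6} = v_{2} — sig = ⟨2 | 1⟩
  {1,8}:  v_{1} + v_{8} = v_{5} — sig = ⟨2 | 1⟩
  {2,3}:  v_{2} + v_{3} = v_{7} — sig = ⟨2 | 1⟩
  {2,4}:  v_{2} + v_{4} = v_{5} — sig = ⟨2 | 1⟩
  {2,5}:  v_{2} + v_{5} = v_{1} — sig = ⟨2 | 1⟩
  {2,7}:  v_{2} + v_{7} = v_{6} — sig = ⟨2 | 1⟩
  {4,6}:  v_{4} + v_{6} = v_{8} — sig = ⟨2 | 1⟩
  {5,7}:  v_{5} + v_{7} = v_{8} — sig = ⟨2 | 1⟩
  {5,8}:  v_{5} + v_{8} = v_{4} — sig = ⟨2 | 1⟩
  {6,8}:  v_{6} + v_{8} = v_{7} — sig = ⟨2 | 1⟩
  {7,8}:  v_{7} + v_{8} = v_{3} — sig = ⟨2 | 1⟩
  {1,4}:  v_{1} + v_{4} = 2·v_{5} — sig = ⟨2 | 2⟩
  {3,5}:  v_{3} + v_{5} = 2·v_{8} — sig = ⟨2 | 2⟩
  {3,6}:  v_{3} + v_{6} = 2·v_{7} — sig = ⟨2 | 2⟩
  {4,7}:  v_{4} + v_{7} = 2·v_{8} — sig = ⟨2 | 2⟩
  {3,4}:  v_{3} + v_{4} = 3·v_{8} — sig = ⟨2 | 3⟩

so the primitive-relation signature multiset is
    ⟨2 | 0⟩
    ⟨2 | 0⟩
    ⟨2 | 0⟩
    ⟨2 | 1⟩
    ⟨2 | 1⟩
    ⟨2 | 1⟩
    ⟨2 | 1⟩
    ⟨2 | 1⟩
    ⟨2 | 1⟩
    ⟨2 | 1⟩
    ⟨2 | 1⟩
    ⟨2 | 1⟩
    ⟨2 | 1⟩
    ⟨2 | 1⟩
    ⟨2 | 1⟩
    ⟨2 | 2⟩
    ⟨2 | 2⟩
    ⟨2 | 2⟩
    ⟨2 | 2⟩
    ⟨2 | 3⟩


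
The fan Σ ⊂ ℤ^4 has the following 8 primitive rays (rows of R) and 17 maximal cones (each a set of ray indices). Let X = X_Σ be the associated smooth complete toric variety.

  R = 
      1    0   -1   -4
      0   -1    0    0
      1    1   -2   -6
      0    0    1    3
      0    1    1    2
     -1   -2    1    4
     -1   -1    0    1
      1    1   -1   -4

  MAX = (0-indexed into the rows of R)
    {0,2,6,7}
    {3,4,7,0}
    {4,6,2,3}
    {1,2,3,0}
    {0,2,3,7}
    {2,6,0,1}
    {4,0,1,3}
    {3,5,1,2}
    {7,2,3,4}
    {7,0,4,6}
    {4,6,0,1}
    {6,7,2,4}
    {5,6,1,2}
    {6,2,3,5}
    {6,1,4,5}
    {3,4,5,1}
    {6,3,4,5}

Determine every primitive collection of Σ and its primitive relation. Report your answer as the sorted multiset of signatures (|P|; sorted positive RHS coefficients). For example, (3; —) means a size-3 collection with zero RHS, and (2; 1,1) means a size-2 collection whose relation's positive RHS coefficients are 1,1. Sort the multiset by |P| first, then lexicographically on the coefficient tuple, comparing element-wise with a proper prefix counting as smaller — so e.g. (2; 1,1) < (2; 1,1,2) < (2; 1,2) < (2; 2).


9 collections generate NE(X_Σ); each relation:

  • {1,7}:  v_{1} + v_{7} = v_{0}  ⟹  sig = (2; 1)
  • {5,7}:  v_{5} + v_{7} = v_{1}  ⟹  sig = (2; 1)
  • {0,5}:  v_{0} + v_{5} = 2·v_{1}  ⟹  sig = (2; 2)
  • {2,4,5}:  v_{2} + v_{4} + v_{5} = 0  ⟹  sig = (3; —)
  • {3,6,7}:  v_{3} + v_{6} + v_{7} = 0  ⟹  sig = (3; —)
  • {0,3,6}:  v_{0} + v_{3} + v_{6} = v_{1}  ⟹  sig = (3; 1)
  • {1,2,4}:  v_{1} + v_{2} + v_{4} = v_{7}  ⟹  sig = (3; 1)
  • {1,3,6}:  v_{1} + v_{3} + v_{6} = v_{5}  ⟹  sig = (3; 1)
  • {0,2,4}:  v_{0} + v_{2} + v_{4} = 2·v_{7}  ⟹  sig = (3; 2)

Sorted signature multiset PRS(X):
{ (2; 1) ×2,  (2; 2),  (3; —) ×2,  (3; 1) ×3,  (3; 2) }


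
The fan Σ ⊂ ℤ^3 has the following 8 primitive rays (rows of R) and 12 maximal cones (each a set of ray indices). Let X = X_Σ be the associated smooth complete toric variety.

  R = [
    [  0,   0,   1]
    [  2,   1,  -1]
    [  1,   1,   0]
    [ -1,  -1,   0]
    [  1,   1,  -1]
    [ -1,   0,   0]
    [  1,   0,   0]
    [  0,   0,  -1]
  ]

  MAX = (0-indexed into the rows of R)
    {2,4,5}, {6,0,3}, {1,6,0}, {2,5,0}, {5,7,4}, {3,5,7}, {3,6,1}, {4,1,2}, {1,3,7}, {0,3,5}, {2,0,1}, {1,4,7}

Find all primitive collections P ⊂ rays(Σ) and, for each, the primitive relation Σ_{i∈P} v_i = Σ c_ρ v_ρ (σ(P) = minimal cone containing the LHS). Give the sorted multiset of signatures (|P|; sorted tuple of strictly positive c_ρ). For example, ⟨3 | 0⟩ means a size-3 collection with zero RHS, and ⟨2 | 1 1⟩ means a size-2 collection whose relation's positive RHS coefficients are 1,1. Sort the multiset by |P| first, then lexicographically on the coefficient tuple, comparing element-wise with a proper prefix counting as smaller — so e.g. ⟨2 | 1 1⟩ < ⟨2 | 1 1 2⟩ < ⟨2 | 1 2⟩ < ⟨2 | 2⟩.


Δ(Σ) — 8 vertices, 11 min non-faces:

  • {0,7}:  v_{0} + v_{7} = 0  so sig = ⟨2 | 0⟩
  • {2,3}:  v_{2} + v_{3} = 0  so sig = ⟨2 | 0⟩
  • {5,6}:  v_{5} + v_{6} = 0  so sig = ⟨2 | 0⟩
  • {0,4}:  v_{0} + v_{4} = v_{2}  so sig = ⟨2 | 1⟩
  • {1,5}:  v_{1} + v_{5} = v_{4}  so sig = ⟨2 | 1⟩
  • {2,7}:  v_{2} + v_{7} = v_{4}  so sig = ⟨2 | 1⟩
  • {3,4}:  v_{3} + v_{4} = v_{7}  so sig = ⟨2 | 1⟩
  • {4,6}:  v_{4} + v_{6} = v_{1}  so sig = ⟨2 | 1⟩
  • {2,6}:  v_{2} + v_{6} = v_{0} + v_{1}  so sig = ⟨2 | 1 1⟩
  • {6,7}:  v_{6} + v_{7} = v_{1} + v_{3}  so sig = ⟨2 | 1 1⟩
  • {0,1,3}:  v_{0} + v_{1} + v_{3} = v_{6}  so sig = ⟨3 | 1⟩

Sorted signature multiset PRS(X):
    |P|=2: 10 collections, coeffs (), (), (), (1), (1), (1), (1), (1), (1,1), (1,1)
    |P|=3: 1 collection, coeffs (1)


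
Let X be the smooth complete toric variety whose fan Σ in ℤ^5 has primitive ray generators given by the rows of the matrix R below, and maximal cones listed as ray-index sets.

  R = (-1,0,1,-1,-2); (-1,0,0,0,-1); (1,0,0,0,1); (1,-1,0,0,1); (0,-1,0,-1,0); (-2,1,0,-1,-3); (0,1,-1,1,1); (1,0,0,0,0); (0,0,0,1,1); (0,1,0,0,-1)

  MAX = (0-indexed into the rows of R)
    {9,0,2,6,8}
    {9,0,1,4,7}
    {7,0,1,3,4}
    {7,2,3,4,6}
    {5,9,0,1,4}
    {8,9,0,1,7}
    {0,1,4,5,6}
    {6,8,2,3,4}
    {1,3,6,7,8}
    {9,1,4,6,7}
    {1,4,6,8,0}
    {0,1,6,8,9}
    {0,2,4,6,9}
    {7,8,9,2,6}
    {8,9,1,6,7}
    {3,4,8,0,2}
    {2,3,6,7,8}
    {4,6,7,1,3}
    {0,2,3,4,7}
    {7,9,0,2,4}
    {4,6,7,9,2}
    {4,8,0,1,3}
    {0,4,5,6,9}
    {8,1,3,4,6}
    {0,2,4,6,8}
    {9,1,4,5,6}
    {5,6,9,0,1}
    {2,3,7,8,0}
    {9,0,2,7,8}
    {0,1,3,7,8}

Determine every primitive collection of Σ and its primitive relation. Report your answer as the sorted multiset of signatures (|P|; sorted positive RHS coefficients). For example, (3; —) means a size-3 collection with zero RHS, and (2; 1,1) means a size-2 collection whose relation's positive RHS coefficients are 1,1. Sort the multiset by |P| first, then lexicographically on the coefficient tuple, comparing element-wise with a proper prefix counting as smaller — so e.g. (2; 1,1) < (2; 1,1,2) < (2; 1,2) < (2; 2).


Δ(Σ) — 10 vertices, 11 min non-faces:

  • {1,2}:  v_{1} + v_{2} = 0 ; sig = (2; —)
  • {3,9}:  v_{3} + v_{9} = v_{7} ; sig = (2; 1)
  • {3,5}:  v_{3} + v_{5} = v_{1} + v_{4} + v_{9} ; sig = (2; 1,1,1)
  • {5,8}:  v_{5} + v_{8} = v_{0} + v_{1} + v_{6} ; sig = (2; 1,1,1)
  • {2,5}:  v_{2} + v_{5} = v_{0} + v_{4} + v_{6} + v_{9} ; sig = (2; 1,1,1,1)
  • {5,7}:  v_{5} + v_{7} = v_{1} + v_{4} + 2·v_{9} ; sig = (2; 1,1,2)
  • {0,3,6}:  v_{0} + v_{3} + v_{6} = 0 ; sig = (3; —)
  • {4,8,9}:  v_{4} + v_{8} + v_{9} = 0 ; sig = (3; —)
  • {0,6,7}:  v_{0} + v_{6} + v_{7} = v_{9} ; sig = (3; 1)
  • {4,7,8}:  v_{4} + v_{7} + v_{8} = v_{3} ; sig = (3; 1)
  • {0,1,4,6,9}:  v_{0} + v_{1} + v_{4} + v_{6} + v_{9} = v_{5} ; sig = (5; 1)

Signatures (|P|; sorted positive RHS coefficients), sorted:
[(2; —), (2; 1), (2; 1,1,1), (2; 1,1,1), (2; 1,1,1,1), (2; 1,1,2), (3; —), (3; —), (3; 1), (3; 1), (5; 1)]


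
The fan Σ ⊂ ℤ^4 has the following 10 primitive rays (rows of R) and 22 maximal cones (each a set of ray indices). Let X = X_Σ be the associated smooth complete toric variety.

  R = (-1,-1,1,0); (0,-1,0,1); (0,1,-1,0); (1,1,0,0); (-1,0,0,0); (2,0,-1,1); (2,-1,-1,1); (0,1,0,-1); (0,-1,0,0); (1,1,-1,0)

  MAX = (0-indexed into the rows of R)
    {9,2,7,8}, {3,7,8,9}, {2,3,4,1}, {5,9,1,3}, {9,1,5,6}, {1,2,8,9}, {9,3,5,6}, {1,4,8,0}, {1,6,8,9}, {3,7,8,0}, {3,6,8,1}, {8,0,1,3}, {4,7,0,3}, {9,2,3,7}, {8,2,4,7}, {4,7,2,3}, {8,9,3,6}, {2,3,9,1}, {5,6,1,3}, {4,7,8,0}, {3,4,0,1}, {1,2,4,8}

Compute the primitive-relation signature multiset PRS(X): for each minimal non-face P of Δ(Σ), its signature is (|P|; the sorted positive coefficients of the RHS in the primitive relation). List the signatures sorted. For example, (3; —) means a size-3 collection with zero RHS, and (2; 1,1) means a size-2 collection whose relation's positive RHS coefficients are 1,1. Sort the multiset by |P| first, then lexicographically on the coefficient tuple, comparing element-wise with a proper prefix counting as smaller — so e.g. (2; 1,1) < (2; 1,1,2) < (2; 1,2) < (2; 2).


Σ has 17 primitive collections:

  • {0,9}:  v_{0} + v_{9} = 0  ⇒ sig = (2; —)
  • {1,7}:  v_{1} + v_{7} = 0  ⇒ sig = (2; —)
  • {0,2}:  v_{0} + v_{2} = v_{4}  ⇒ sig = (2; 1)
  • {4,9}:  v_{4} + v_{9} = v_{2}  ⇒ sig = (2; 1)
  • {5,8}:  v_{5} + v_{8} = v_{6}  ⇒ sig = (2; 1)
  • {4,5}:  v_{4} + v_{5} = v_{1} + v_{9}  ⇒ sig = (2; 1,1)
  • {0,5}:  v_{0} + v_{5} = v_{1} + v_{3} + v_{8}  ⇒ sig = (2; 1,1,1)
  • {4,6}:  v_{4} + v_{6} = v_{1} + v_{8} + v_{9}  ⇒ sig = (2; 1,1,1)
  • {5,7}:  v_{5} + v_{7} = v_{3} + v_{8} + v_{9}  ⇒ sig = (2; 1,1,1)
  • {0,6}:  v_{0} + v_{6} = v_{1} + v_{3} + 2·v_{8}  ⇒ sig = (2; 1,1,2)
  • {2,6}:  v_{2} + v_{6} = v_{1} + v_{8} + 2·v_{9}  ⇒ sig = (2; 1,1,2)
  • {6,7}:  v_{6} + v_{7} = v_{3} + 2·v_{8} + v_{9}  ⇒ sig = (2; 1,1,2)
  • {2,5}:  v_{2} + v_{5} = v_{1} + 2·v_{9}  ⇒ sig = (2; 1,2)
  • {3,4,8}:  v_{3} + v_{4} + v_{8} = 0  ⇒ sig = (3; —)
  • {2,3,8}:  v_{2} + v_{3} + v_{8} = v_{9}  ⇒ sig = (3; 1)
  • {1,3,8,9}:  v_{1} + v_{3} + v_{8} + v_{9} = v_{5}  ⇒ sig = (4; 1)
  • {1,3,6,9}:  v_{1} + v_{3} + v_{6} + v_{9} = 2·v_{5}  ⇒ sig = (4; 2)

so the primitive-relation signature multiset is
[(2; —), (2; —), (2; 1), (2; 1), (2; 1), (2; 1,1), (2; 1,1,1), (2; 1,1,1), (2; 1,1,1), (2; 1,1,2), (2; 1,1,2), (2; 1,1,2), (2; 1,2), (3; —), (3; 1), (4; 1), (4; 2)]


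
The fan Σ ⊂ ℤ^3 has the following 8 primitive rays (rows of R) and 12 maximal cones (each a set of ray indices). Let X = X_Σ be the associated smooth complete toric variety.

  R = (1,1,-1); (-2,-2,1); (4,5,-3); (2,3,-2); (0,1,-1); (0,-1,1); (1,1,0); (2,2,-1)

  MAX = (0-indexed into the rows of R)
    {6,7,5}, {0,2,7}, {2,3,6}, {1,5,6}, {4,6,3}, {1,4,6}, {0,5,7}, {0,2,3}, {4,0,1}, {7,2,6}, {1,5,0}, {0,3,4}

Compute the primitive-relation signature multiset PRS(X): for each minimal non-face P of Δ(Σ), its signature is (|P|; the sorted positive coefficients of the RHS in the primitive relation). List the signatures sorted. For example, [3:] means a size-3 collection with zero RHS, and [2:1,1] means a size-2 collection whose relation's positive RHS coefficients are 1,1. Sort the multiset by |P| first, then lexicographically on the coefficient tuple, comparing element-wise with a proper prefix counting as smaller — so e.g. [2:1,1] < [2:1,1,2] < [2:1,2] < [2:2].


Σ has 10 primitive collections:

  P={1,7}:  v_{1} + v_{7} = 0  →  sig = [2:]
  P={4,5}:  v_{4} + v_{5} = 0  →  sig = [2:]
  P={0,6}:  v_{0} + v_{6} = v_{7}  →  sig = [2:1]
  P={1,2}:  v_{1} + v_{2} = v_{3}  →  sig = [2:1]
  P={1,3}:  v_{1} + v_{3} = v_{4}  →  sig = [2:1]
  P={3,5}:  v_{3} + v_{5} = v_{7}  →  sig = [2:1]
  P={3,7}:  v_{3} + v_{7} = v_{2}  →  sig = [2:1]
  P={4,7}:  v_{4} + v_{7} = v_{3}  →  sig = [2:1]
  P={2,4}:  v_{2} + v_{4} = 2·v_{3}  →  sig = [2:2]
  P={2,5}:  v_{2} + v_{5} = 2·v_{7}  →  sig = [2:2]

Hence PRS(X_Σ) =
    |P|=2: 10 collections, coeffs (), (), (1), (1), (1), (1), (1), (1), (2), (2)


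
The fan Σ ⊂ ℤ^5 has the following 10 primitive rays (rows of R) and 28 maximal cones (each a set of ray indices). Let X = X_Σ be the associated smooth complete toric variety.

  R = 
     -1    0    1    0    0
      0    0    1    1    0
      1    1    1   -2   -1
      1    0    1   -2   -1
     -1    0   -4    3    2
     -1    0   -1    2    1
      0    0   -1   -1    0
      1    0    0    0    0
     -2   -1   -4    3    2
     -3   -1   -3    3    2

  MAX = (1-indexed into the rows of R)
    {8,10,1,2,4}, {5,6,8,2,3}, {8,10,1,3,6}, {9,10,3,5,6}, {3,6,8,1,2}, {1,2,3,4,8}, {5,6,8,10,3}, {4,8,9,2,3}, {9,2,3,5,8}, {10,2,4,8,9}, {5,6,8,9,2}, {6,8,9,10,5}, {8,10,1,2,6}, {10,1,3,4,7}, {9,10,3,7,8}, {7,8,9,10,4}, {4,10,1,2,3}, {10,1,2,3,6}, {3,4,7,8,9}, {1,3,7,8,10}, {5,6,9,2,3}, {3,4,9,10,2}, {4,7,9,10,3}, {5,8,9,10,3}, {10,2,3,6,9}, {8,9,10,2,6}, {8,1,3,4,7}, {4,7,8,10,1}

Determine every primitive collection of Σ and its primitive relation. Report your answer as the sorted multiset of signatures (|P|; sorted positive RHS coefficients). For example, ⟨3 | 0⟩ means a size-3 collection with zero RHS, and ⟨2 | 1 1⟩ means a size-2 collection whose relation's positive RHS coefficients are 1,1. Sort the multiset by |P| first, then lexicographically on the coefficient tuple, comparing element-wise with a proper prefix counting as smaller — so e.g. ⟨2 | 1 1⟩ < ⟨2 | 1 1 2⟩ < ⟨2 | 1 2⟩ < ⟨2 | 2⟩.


Σ has 11 primitive collections:

  {2,7}:  v_{2} + v_{7} = 0  →  sig = ⟨2 | 0⟩
  {4,6}:  v_{4} + v_{6} = 0  →  sig = ⟨2 | 0⟩
  {1,9}:  v_{1} + v_{9} = v_{10}  →  sig = ⟨2 | 1⟩
  {4,5}:  v_{4} + v_{5} = v_{3} + v_{8} + v_{9}  →  sig = ⟨2 | 1 1 1⟩
  {6,7}:  v_{6} + v_{7} = v_{3} + v_{8} + v_{10}  →  sig = ⟨2 | 1 1 1⟩
  {1,5}:  v_{1} + v_{5} = v_{3} + v_{6} + v_{8} + v_{10}  →  sig = ⟨2 | 1 1 1 1⟩
  {5,7}:  v_{5} + v_{7} = 2·v_{3} + 2·v_{8} + v_{9} + v_{10}  →  sig = ⟨2 | 1 1 2 2⟩
  {2,5,10}:  v_{2} + v_{5} + v_{10} = 2·v_{6} + v_{9}  →  sig = ⟨3 | 1 2⟩
  {2,3,8,10}:  v_{2} + v_{3} + v_{8} + v_{10} = v_{6}  →  sig = ⟨4 | 1⟩
  {3,4,8,10}:  v_{3} + v_{4} + v_{8} + v_{10} = v_{7}  →  sig = ⟨4 | 1⟩
  {3,6,8,9}:  v_{3} + v_{6} + v_{8} + v_{9} = v_{5}  →  sig = ⟨4 | 1⟩

Hence PRS(X_Σ) =
{ ⟨2 | 0⟩ ×2,  ⟨2 | 1⟩,  ⟨2 | 1 1 1⟩ ×2,  ⟨2 | 1 1 1 1⟩,  ⟨2 | 1 1 2 2⟩,  ⟨3 | 1 2⟩,  ⟨4 | 1⟩ ×3 }


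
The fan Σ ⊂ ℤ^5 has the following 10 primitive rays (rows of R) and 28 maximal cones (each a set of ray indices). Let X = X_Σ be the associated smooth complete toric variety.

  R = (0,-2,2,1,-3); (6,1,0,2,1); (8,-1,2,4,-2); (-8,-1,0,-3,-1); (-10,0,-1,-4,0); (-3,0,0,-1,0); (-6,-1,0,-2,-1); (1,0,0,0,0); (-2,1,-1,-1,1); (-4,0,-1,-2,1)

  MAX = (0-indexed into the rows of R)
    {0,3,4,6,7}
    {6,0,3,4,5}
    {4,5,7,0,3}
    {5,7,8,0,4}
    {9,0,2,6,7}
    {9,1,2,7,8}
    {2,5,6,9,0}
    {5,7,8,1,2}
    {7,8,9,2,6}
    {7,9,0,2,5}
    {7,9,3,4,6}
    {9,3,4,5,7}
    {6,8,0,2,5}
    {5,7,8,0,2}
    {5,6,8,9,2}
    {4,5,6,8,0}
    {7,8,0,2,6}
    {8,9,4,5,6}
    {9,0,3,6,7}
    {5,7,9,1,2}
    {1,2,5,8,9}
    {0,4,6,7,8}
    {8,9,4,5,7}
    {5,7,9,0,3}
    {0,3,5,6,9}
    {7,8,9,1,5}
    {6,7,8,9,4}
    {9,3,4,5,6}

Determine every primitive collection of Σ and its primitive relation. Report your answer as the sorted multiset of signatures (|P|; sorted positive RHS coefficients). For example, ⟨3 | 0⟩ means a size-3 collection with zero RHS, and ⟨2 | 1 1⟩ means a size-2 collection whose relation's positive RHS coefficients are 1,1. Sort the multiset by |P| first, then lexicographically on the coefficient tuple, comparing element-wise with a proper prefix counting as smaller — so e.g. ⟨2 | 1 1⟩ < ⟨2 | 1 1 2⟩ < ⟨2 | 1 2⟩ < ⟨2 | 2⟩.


The 11 primitive collections of Σ (r=10, n=5):

  P = {1,6}:  v_{1} + v_{6} = 0  ⇒ sig = ⟨2 | 0⟩
  P = {2,3}:  v_{2} + v_{3} = v_{0}  ⇒ sig = ⟨2 | 1⟩
  P = {3,8}:  v_{3} + v_{8} = v_{4}  ⇒ sig = ⟨2 | 1⟩
  P = {1,3}:  v_{1} + v_{3} = v_{5} + v_{7}  ⇒ sig = ⟨2 | 1 1⟩
  P = {2,4}:  v_{2} + v_{4} = v_{0} + v_{8}  ⇒ sig = ⟨2 | 1 1⟩
  P = {0,1}:  v_{0} + v_{1} = v_{2} + v_{5} + v_{7}  ⇒ sig = ⟨2 | 1 1 1⟩
  P = {1,4}:  v_{1} + v_{4} = v_{5} + v_{7} + v_{8}  ⇒ sig = ⟨2 | 1 1 1⟩
  P = {0,8,9}:  v_{0} + v_{8} + v_{9} = v_{6}  ⇒ sig = ⟨3 | 1⟩
  P = {5,6,7}:  v_{5} + v_{6} + v_{7} = v_{3}  ⇒ sig = ⟨3 | 1⟩
  P = {0,4,9}:  v_{0} + v_{4} + v_{9} = v_{3} + v_{6}  ⇒ sig = ⟨3 | 1 1⟩
  P = {2,5,7,8,9}:  v_{2} + v_{5} + v_{7} + v_{8} + v_{9} = 0  ⇒ sig = ⟨5 | 0⟩

Sorted signature multiset PRS(X):
[⟨2 | 0⟩, ⟨2 | 1⟩, ⟨2 | 1⟩, ⟨2 | 1 1⟩, ⟨2 | 1 1⟩, ⟨2 | 1 1 1⟩, ⟨2 | 1 1 1⟩, ⟨3 | 1⟩, ⟨3 | 1⟩, ⟨3 | 1 1⟩, ⟨5 | 0⟩]


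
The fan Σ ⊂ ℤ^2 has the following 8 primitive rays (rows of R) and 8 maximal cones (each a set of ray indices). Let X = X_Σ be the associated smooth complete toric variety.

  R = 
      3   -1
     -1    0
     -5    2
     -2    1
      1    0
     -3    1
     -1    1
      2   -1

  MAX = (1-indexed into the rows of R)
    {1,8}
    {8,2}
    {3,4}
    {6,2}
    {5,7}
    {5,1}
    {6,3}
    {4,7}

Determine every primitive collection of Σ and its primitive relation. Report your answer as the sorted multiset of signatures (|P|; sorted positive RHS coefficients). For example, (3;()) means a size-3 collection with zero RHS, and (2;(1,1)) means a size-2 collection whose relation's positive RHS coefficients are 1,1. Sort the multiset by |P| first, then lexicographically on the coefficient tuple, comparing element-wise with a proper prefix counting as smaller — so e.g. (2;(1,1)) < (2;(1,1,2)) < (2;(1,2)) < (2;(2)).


|primitive collections| = 20. Relations:

  {1,6}:  v_{1} + v_{6} = 0  so sig = (2;())
  {2,5}:  v_{2} + v_{5} = 0  so sig = (2;())
  {4,8}:  v_{4} + v_{8} = 0  so sig = (2;())
  {1,2}:  v_{1} + v_{2} = v_{8}  so sig = (2;(1))
  {1,3}:  v_{1} + v_{3} = v_{4}  so sig = (2;(1))
  {1,4}:  v_{1} + v_{4} = v_{5}  so sig = (2;(1))
  {2,4}:  v_{2} + v_{4} = v_{6}  so sig = (2;(1))
  {2,7}:  v_{2} + v_{7} = v_{4}  so sig = (2;(1))
  {3,8}:  v_{3} + v_{8} = v_{6}  so sig = (2;(1))
  {4,5}:  v_{4} + v_{5} = v_{7}  so sig = (2;(1))
  {4,6}:  v_{4} + v_{6} = v_{3}  so sig = (2;(1))
  {5,6}:  v_{5} + v_{6} = v_{4}  so sig = (2;(1))
  {5,8}:  v_{5} + v_{8} = v_{1}  so sig = (2;(1))
  {6,8}:  v_{6} + v_{8} = v_{2}  so sig = (2;(1))
  {7,8}:  v_{7} + v_{8} = v_{5}  so sig = (2;(1))
  {1,7}:  v_{1} + v_{7} = 2·v_{5}  so sig = (2;(2))
  {2,3}:  v_{2} + v_{3} = 2·v_{6}  so sig = (2;(2))
  {3,5}:  v_{3} + v_{5} = 2·v_{4}  so sig = (2;(2))
  {6,7}:  v_{6} + v_{7} = 2·v_{4}  so sig = (2;(2))
  {3,7}:  v_{3} + v_{7} = 3·v_{4}  so sig = (2;(3))

Hence PRS(X_Σ) =
    |P|=2: 20 collections, coeffs (), (), (), (1), (1), (1), (1), (1), (1), (1), (1), (1), (1), (1), (1), (2), (2), (2), (2), (3)


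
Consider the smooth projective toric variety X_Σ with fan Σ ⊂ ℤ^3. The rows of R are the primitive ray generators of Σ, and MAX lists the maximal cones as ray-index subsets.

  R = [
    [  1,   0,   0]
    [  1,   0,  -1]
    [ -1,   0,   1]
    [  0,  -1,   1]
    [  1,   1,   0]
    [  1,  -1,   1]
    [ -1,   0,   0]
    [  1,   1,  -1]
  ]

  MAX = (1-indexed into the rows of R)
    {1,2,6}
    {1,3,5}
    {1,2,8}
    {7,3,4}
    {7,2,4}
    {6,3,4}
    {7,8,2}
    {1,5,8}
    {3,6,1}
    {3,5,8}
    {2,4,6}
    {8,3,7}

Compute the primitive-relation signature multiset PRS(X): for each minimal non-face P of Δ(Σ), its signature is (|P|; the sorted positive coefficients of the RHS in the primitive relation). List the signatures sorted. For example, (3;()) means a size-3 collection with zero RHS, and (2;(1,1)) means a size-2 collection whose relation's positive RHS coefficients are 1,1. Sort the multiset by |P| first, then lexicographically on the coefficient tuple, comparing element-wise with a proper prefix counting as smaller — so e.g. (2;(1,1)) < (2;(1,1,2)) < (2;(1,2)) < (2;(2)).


|primitive collections| = 11. Relations:

  • {1,7}:  v_{1} + v_{7} = 0  ⟹  sig = (2;())
  • {2,3}:  v_{2} + v_{3} = 0  ⟹  sig = (2;())
  • {1,4}:  v_{1} + v_{4} = v_{6}  ⟹  sig = (2;(1))
  • {4,8}:  v_{4} + v_{8} = v_{1}  ⟹  sig = (2;(1))
  • {6,7}:  v_{6} + v_{7} = v_{4}  ⟹  sig = (2;(1))
  • {2,5}:  v_{2} + v_{5} = v_{1} + v_{8}  ⟹  sig = (2;(1,1))
  • {5,7}:  v_{5} + v_{7} = v_{3} + v_{8}  ⟹  sig = (2;(1,1))
  • {4,5}:  v_{4} + v_{5} = 2·v_{1} + v_{3}  ⟹  sig = (2;(1,2))
  • {5,6}:  v_{5} + v_{6} = 3·v_{1} + v_{3}  ⟹  sig = (2;(1,3))
  • {6,8}:  v_{6} + v_{8} = 2·v_{1}  ⟹  sig = (2;(2))
  • {1,3,8}:  v_{1} + v_{3} + v_{8} = v_{5}  ⟹  sig = (3;(1))

Sorted signature multiset PRS(X):
{ (2;()) ×2,  (2;(1)) ×3,  (2;(1,1)) ×2,  (2;(1,2)),  (2;(1,3)),  (2;(2)),  (3;(1)) }


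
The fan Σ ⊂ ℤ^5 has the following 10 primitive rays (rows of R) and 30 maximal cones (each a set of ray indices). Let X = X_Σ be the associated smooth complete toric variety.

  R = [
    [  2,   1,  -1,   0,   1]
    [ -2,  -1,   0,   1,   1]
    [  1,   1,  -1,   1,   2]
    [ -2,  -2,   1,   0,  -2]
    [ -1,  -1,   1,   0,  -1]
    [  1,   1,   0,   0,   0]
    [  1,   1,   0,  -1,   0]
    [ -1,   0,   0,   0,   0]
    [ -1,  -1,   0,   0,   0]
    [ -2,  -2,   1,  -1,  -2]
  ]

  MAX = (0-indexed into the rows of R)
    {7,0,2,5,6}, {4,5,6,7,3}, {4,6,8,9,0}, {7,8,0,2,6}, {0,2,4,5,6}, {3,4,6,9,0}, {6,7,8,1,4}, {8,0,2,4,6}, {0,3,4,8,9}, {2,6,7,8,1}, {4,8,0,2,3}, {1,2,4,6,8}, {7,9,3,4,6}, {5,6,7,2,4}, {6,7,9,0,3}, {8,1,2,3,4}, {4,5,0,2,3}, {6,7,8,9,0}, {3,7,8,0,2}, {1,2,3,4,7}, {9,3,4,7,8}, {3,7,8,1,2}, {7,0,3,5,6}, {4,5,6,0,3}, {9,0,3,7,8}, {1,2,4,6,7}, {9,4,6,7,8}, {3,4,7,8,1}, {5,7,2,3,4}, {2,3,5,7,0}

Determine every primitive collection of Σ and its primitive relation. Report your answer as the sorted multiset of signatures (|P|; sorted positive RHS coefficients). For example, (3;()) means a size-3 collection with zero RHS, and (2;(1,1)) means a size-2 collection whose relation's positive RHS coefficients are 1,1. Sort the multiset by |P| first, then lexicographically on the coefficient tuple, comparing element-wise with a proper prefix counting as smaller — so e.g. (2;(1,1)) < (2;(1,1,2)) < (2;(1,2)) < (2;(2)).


11 collections generate NE(X_Σ); each relation:

  • {5,8}:  v_{5} + v_{8} = 0  ⇒ sig = (2;())
  • {2,9}:  v_{2} + v_{9} = v_{8}  ⇒ sig = (2;(1))
  • {0,1}:  v_{0} + v_{1} = v_{2} + v_{8}  ⇒ sig = (2;(1,1))
  • {5,9}:  v_{5} + v_{9} = v_{3} + v_{6}  ⇒ sig = (2;(1,1))
  • {1,5}:  v_{1} + v_{5} = v_{2} + v_{4} + v_{7}  ⇒ sig = (2;(1,1,1))
  • {1,9}:  v_{1} + v_{9} = v_{4} + v_{7} + 2·v_{8}  ⇒ sig = (2;(1,1,2))
  • {0,4,7}:  v_{0} + v_{4} + v_{7} = 0  ⇒ sig = (3;())
  • {2,3,6}:  v_{2} + v_{3} + v_{6} = 0  ⇒ sig = (3;())
  • {3,6,8}:  v_{3} + v_{6} + v_{8} = v_{9}  ⇒ sig = (3;(1))
  • {1,3,6}:  v_{1} + v_{3} + v_{6} = v_{4} + v_{7} + v_{8}  ⇒ sig = (3;(1,1,1))
  • {2,4,7,8}:  v_{2} + v_{4} + v_{7} + v_{8} = v_{1}  ⇒ sig = (4;(1))

Hence PRS(X_Σ) =
    (2;())
    (2;(1))
    (2;(1,1))
    (2;(1,1))
    (2;(1,1,1))
    (2;(1,1,2))
    (3;())
    (3;())
    (3;(1))
    (3;(1,1,1))
    (4;(1))
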